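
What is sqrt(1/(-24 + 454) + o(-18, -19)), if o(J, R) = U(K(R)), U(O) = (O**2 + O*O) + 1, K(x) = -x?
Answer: sqrt(133683130)/430 ≈ 26.889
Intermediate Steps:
U(O) = 1 + 2*O**2 (U(O) = (O**2 + O**2) + 1 = 2*O**2 + 1 = 1 + 2*O**2)
o(J, R) = 1 + 2*R**2 (o(J, R) = 1 + 2*(-R)**2 = 1 + 2*R**2)
sqrt(1/(-24 + 454) + o(-18, -19)) = sqrt(1/(-24 + 454) + (1 + 2*(-19)**2)) = sqrt(1/430 + (1 + 2*361)) = sqrt(1/430 + (1 + 722)) = sqrt(1/430 + 723) = sqrt(310891/430) = sqrt(133683130)/430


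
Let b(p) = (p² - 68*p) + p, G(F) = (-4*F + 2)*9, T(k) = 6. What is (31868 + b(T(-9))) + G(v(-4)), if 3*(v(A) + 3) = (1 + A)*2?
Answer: 31700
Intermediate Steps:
v(A) = -7/3 + 2*A/3 (v(A) = -3 + ((1 + A)*2)/3 = -3 + (2 + 2*A)/3 = -3 + (⅔ + 2*A/3) = -7/3 + 2*A/3)
G(F) = 18 - 36*F (G(F) = (2 - 4*F)*9 = 18 - 36*F)
b(p) = p² - 67*p
(31868 + b(T(-9))) + G(v(-4)) = (31868 + 6*(-67 + 6)) + (18 - 36*(-7/3 + (⅔)*(-4))) = (31868 + 6*(-61)) + (18 - 36*(-7/3 - 8/3)) = (31868 - 366) + (18 - 36*(-5)) = 31502 + (18 + 180) = 31502 + 198 = 31700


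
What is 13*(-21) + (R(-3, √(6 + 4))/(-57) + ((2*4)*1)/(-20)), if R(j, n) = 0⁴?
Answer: -1367/5 ≈ -273.40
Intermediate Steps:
R(j, n) = 0
13*(-21) + (R(-3, √(6 + 4))/(-57) + ((2*4)*1)/(-20)) = 13*(-21) + (0/(-57) + ((2*4)*1)/(-20)) = -273 + (0*(-1/57) + (8*1)*(-1/20)) = -273 + (0 + 8*(-1/20)) = -273 + (0 - ⅖) = -273 - ⅖ = -1367/5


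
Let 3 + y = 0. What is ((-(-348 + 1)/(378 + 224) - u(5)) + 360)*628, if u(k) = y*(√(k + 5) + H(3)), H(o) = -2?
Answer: 67024870/301 + 1884*√10 ≈ 2.2863e+5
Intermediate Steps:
y = -3 (y = -3 + 0 = -3)
u(k) = 6 - 3*√(5 + k) (u(k) = -3*(√(k + 5) - 2) = -3*(√(5 + k) - 2) = -3*(-2 + √(5 + k)) = 6 - 3*√(5 + k))
((-(-348 + 1)/(378 + 224) - u(5)) + 360)*628 = ((-(-348 + 1)/(378 + 224) - (6 - 3*√(5 + 5))) + 360)*628 = ((-(-347)/602 - (6 - 3*√10)) + 360)*628 = ((-(-347)/602 + (-6 + 3*√10)) + 360)*628 = ((-1*(-347/602) + (-6 + 3*√10)) + 360)*628 = ((347/602 + (-6 + 3*√10)) + 360)*628 = ((-3265/602 + 3*√10) + 360)*628 = (213455/602 + 3*√10)*628 = 67024870/301 + 1884*√10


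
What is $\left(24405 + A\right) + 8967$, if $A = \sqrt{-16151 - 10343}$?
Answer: $33372 + i \sqrt{26494} \approx 33372.0 + 162.77 i$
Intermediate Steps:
$A = i \sqrt{26494}$ ($A = \sqrt{-26494} = i \sqrt{26494} \approx 162.77 i$)
$\left(24405 + A\right) + 8967 = \left(24405 + i \sqrt{26494}\right) + 8967 = 33372 + i \sqrt{26494}$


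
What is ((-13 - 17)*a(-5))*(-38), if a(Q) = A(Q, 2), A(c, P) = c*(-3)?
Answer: 17100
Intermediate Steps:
A(c, P) = -3*c
a(Q) = -3*Q
((-13 - 17)*a(-5))*(-38) = ((-13 - 17)*(-3*(-5)))*(-38) = -30*15*(-38) = -450*(-38) = 17100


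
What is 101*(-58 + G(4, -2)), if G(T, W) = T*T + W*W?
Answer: -3838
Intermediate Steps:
G(T, W) = T² + W²
101*(-58 + G(4, -2)) = 101*(-58 + (4² + (-2)²)) = 101*(-58 + (16 + 4)) = 101*(-58 + 20) = 101*(-38) = -3838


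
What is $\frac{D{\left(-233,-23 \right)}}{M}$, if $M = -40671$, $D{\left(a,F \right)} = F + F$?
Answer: $\frac{46}{40671} \approx 0.001131$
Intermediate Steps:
$D{\left(a,F \right)} = 2 F$
$\frac{D{\left(-233,-23 \right)}}{M} = \frac{2 \left(-23\right)}{-40671} = \left(-46\right) \left(- \frac{1}{40671}\right) = \frac{46}{40671}$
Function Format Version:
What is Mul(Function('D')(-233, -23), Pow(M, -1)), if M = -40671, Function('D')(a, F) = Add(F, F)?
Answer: Rational(46, 40671) ≈ 0.0011310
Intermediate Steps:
Function('D')(a, F) = Mul(2, F)
Mul(Function('D')(-233, -23), Pow(M, -1)) = Mul(Mul(2, -23), Pow(-40671, -1)) = Mul(-46, Rational(-1, 40671)) = Rational(46, 40671)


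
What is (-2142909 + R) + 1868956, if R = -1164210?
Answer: -1438163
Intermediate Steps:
(-2142909 + R) + 1868956 = (-2142909 - 1164210) + 1868956 = -3307119 + 1868956 = -1438163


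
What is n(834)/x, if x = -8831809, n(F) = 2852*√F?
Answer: -2852*√834/8831809 ≈ -0.0093257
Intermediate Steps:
n(834)/x = (2852*√834)/(-8831809) = (2852*√834)*(-1/8831809) = -2852*√834/8831809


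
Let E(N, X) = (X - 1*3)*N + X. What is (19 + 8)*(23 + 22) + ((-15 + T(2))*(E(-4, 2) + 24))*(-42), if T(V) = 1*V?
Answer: 17595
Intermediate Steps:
E(N, X) = X + N*(-3 + X) (E(N, X) = (X - 3)*N + X = (-3 + X)*N + X = N*(-3 + X) + X = X + N*(-3 + X))
T(V) = V
(19 + 8)*(23 + 22) + ((-15 + T(2))*(E(-4, 2) + 24))*(-42) = (19 + 8)*(23 + 22) + ((-15 + 2)*((2 - 3*(-4) - 4*2) + 24))*(-42) = 27*45 - 13*((2 + 12 - 8) + 24)*(-42) = 1215 - 13*(6 + 24)*(-42) = 1215 - 13*30*(-42) = 1215 - 390*(-42) = 1215 + 16380 = 17595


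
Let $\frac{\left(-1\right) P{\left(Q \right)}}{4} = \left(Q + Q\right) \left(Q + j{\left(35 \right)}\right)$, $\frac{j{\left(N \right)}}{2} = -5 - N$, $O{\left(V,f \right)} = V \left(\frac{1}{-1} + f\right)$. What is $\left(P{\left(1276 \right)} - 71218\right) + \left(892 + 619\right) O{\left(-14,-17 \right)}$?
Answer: $-11899214$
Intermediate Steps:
$O{\left(V,f \right)} = V \left(-1 + f\right)$
$j{\left(N \right)} = -10 - 2 N$ ($j{\left(N \right)} = 2 \left(-5 - N\right) = -10 - 2 N$)
$P{\left(Q \right)} = - 8 Q \left(-80 + Q\right)$ ($P{\left(Q \right)} = - 4 \left(Q + Q\right) \left(Q - 80\right) = - 4 \cdot 2 Q \left(Q - 80\right) = - 4 \cdot 2 Q \left(-80 + Q\right) = - 8 Q \left(-80 + Q\right)$)
$\left(P{\left(1276 \right)} - 71218\right) + \left(892 + 619\right) O{\left(-14,-17 \right)} = \left(8 \cdot 1276 \left(80 - 1276\right) - 71218\right) + \left(892 + 619\right) \left(- 14 \left(-1 - 17\right)\right) = \left(8 \cdot 1276 \left(80 - 1276\right) - 71218\right) + 1511 \left(\left(-14\right) \left(-18\right)\right) = \left(8 \cdot 1276 \left(-1196\right) - 71218\right) + 1511 \cdot 252 = \left(-12208768 - 71218\right) + 380772 = -12279986 + 380772 = -11899214$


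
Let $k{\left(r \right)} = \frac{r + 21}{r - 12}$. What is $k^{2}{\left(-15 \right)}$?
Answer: $\frac{4}{81} \approx 0.049383$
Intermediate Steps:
$k{\left(r \right)} = \frac{21 + r}{-12 + r}$
$k^{2}{\left(-15 \right)} = \left(\frac{21 - 15}{-12 - 15}\right)^{2} = \left(\frac{1}{-27} \cdot 6\right)^{2} = \left(\left(- \frac{1}{27}\right) 6\right)^{2} = \left(- \frac{2}{9}\right)^{2} = \frac{4}{81}$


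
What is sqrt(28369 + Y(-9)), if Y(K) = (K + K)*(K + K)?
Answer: sqrt(28693) ≈ 169.39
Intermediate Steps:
Y(K) = 4*K**2 (Y(K) = (2*K)*(2*K) = 4*K**2)
sqrt(28369 + Y(-9)) = sqrt(28369 + 4*(-9)**2) = sqrt(28369 + 4*81) = sqrt(28369 + 324) = sqrt(28693)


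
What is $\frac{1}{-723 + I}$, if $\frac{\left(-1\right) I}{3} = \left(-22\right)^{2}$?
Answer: $- \frac{1}{2175} \approx -0.00045977$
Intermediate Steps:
$I = -1452$ ($I = - 3 \left(-22\right)^{2} = \left(-3\right) 484 = -1452$)
$\frac{1}{-723 + I} = \frac{1}{-723 - 1452} = \frac{1}{-2175} = - \frac{1}{2175}$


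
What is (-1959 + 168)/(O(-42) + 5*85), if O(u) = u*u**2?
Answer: 1791/73663 ≈ 0.024313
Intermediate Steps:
O(u) = u**3
(-1959 + 168)/(O(-42) + 5*85) = (-1959 + 168)/((-42)**3 + 5*85) = -1791/(-74088 + 425) = -1791/(-73663) = -1791*(-1/73663) = 1791/73663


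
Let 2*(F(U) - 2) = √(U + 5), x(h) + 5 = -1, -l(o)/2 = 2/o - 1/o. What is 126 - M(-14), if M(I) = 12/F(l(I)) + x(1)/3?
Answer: 2264/19 + 36*√7/19 ≈ 124.17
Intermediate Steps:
l(o) = -2/o (l(o) = -2*(2/o - 1/o) = -2/o)
x(h) = -6 (x(h) = -5 - 1 = -6)
F(U) = 2 + √(5 + U)/2 (F(U) = 2 + √(U + 5)/2 = 2 + √(5 + U)/2)
M(I) = -2 + 12/(2 + √(5 - 2/I)/2) (M(I) = 12/(2 + √(5 - 2/I)/2) - 6/3 = 12/(2 + √(5 - 2/I)/2) - 6*⅓ = 12/(2 + √(5 - 2/I)/2) - 2 = -2 + 12/(2 + √(5 - 2/I)/2))
126 - M(-14) = 126 - 2*(8 - √(5 - 2/(-14)))/(4 + √(5 - 2/(-14))) = 126 - 2*(8 - √(5 - 2*(-1/14)))/(4 + √(5 - 2*(-1/14))) = 126 - 2*(8 - √(5 + ⅐))/(4 + √(5 + ⅐)) = 126 - 2*(8 - √(36/7))/(4 + √(36/7)) = 126 - 2*(8 - 6*√7/7)/(4 + 6*√7/7)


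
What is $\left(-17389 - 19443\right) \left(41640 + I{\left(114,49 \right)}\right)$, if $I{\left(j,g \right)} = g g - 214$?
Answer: $-1614236064$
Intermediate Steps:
$I{\left(j,g \right)} = -214 + g^{2}$ ($I{\left(j,g \right)} = g^{2} - 214 = -214 + g^{2}$)
$\left(-17389 - 19443\right) \left(41640 + I{\left(114,49 \right)}\right) = \left(-17389 - 19443\right) \left(41640 - \left(214 - 49^{2}\right)\right) = - 36832 \left(41640 + \left(-214 + 2401\right)\right) = - 36832 \left(41640 + 2187\right) = \left(-36832\right) 43827 = -1614236064$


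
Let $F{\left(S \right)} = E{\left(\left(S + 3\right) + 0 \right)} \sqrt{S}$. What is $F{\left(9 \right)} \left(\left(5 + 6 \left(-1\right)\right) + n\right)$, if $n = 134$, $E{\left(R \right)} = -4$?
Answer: $-1596$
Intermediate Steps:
$F{\left(S \right)} = - 4 \sqrt{S}$
$F{\left(9 \right)} \left(\left(5 + 6 \left(-1\right)\right) + n\right) = - 4 \sqrt{9} \left(\left(5 + 6 \left(-1\right)\right) + 134\right) = \left(-4\right) 3 \left(\left(5 - 6\right) + 134\right) = - 12 \left(-1 + 134\right) = \left(-12\right) 133 = -1596$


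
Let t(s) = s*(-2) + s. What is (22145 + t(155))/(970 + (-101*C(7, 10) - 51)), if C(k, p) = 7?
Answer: 10995/106 ≈ 103.73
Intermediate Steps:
t(s) = -s (t(s) = -2*s + s = -s)
(22145 + t(155))/(970 + (-101*C(7, 10) - 51)) = (22145 - 1*155)/(970 + (-101*7 - 51)) = (22145 - 155)/(970 + (-707 - 51)) = 21990/(970 - 758) = 21990/212 = 21990*(1/212) = 10995/106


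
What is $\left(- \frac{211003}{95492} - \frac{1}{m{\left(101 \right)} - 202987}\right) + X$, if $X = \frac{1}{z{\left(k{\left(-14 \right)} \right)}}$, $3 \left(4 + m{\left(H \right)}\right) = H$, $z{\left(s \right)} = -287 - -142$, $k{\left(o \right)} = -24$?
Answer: $- \frac{4671701141331}{2107662182120} \approx -2.2165$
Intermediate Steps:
$z{\left(s \right)} = -145$ ($z{\left(s \right)} = -287 + 142 = -145$)
$m{\left(H \right)} = -4 + \frac{H}{3}$
$X = - \frac{1}{145}$ ($X = \frac{1}{-145} = - \frac{1}{145} \approx -0.0068966$)
$\left(- \frac{211003}{95492} - \frac{1}{m{\left(101 \right)} - 202987}\right) + X = \left(- \frac{211003}{95492} - \frac{1}{\left(-4 + \frac{1}{3} \cdot 101\right) - 202987}\right) - \frac{1}{145} = \left(\left(-211003\right) \frac{1}{95492} - \frac{1}{\left(-4 + \frac{101}{3}\right) - 202987}\right) - \frac{1}{145} = \left(- \frac{211003}{95492} - \frac{1}{\frac{89}{3} - 202987}\right) - \frac{1}{145} = \left(- \frac{211003}{95492} - \frac{1}{- \frac{608872}{3}}\right) - \frac{1}{145} = \left(- \frac{211003}{95492} - - \frac{3}{608872}\right) - \frac{1}{145} = \left(- \frac{211003}{95492} + \frac{3}{608872}\right) - \frac{1}{145} = - \frac{32118383035}{14535601256} - \frac{1}{145} = - \frac{4671701141331}{2107662182120}$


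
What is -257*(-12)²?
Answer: -37008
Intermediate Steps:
-257*(-12)² = -257*144 = -37008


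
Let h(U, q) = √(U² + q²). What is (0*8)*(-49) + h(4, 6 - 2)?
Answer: 4*√2 ≈ 5.6569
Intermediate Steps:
(0*8)*(-49) + h(4, 6 - 2) = (0*8)*(-49) + √(4² + (6 - 2)²) = 0*(-49) + √(16 + 4²) = 0 + √(16 + 16) = 0 + √32 = 0 + 4*√2 = 4*√2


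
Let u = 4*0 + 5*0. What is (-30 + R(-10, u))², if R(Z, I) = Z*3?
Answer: 3600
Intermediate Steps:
u = 0 (u = 0 + 0 = 0)
R(Z, I) = 3*Z
(-30 + R(-10, u))² = (-30 + 3*(-10))² = (-30 - 30)² = (-60)² = 3600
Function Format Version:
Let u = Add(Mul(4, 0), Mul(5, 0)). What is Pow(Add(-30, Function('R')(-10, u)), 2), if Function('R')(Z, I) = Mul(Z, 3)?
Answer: 3600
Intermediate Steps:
u = 0 (u = Add(0, 0) = 0)
Function('R')(Z, I) = Mul(3, Z)
Pow(Add(-30, Function('R')(-10, u)), 2) = Pow(Add(-30, Mul(3, -10)), 2) = Pow(Add(-30, -30), 2) = Pow(-60, 2) = 3600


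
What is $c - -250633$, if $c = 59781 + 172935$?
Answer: $483349$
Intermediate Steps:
$c = 232716$
$c - -250633 = 232716 - -250633 = 232716 + 250633 = 483349$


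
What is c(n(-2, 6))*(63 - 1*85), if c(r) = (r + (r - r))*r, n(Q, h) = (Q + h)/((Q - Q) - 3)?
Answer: -352/9 ≈ -39.111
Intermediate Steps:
n(Q, h) = -Q/3 - h/3 (n(Q, h) = (Q + h)/(0 - 3) = (Q + h)/(-3) = (Q + h)*(-⅓) = -Q/3 - h/3)
c(r) = r² (c(r) = (r + 0)*r = r*r = r²)
c(n(-2, 6))*(63 - 1*85) = (-⅓*(-2) - ⅓*6)²*(63 - 1*85) = (⅔ - 2)²*(63 - 85) = (-4/3)²*(-22) = (16/9)*(-22) = -352/9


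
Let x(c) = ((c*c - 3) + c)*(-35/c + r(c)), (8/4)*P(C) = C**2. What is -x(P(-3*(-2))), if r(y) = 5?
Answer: -6215/6 ≈ -1035.8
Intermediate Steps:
P(C) = C**2/2
x(c) = (5 - 35/c)*(-3 + c + c**2) (x(c) = ((c*c - 3) + c)*(-35/c + 5) = ((c**2 - 3) + c)*(5 - 35/c) = ((-3 + c**2) + c)*(5 - 35/c) = (-3 + c + c**2)*(5 - 35/c) = (5 - 35/c)*(-3 + c + c**2))
-x(P(-3*(-2))) = -(-50 - 15*(-3*(-2))**2 + 5*((-3*(-2))**2/2)**2 + 105/(((-3*(-2))**2/2))) = -(-50 - 15*6**2 + 5*((1/2)*6**2)**2 + 105/(((1/2)*6**2))) = -(-50 - 15*36 + 5*((1/2)*36)**2 + 105/(((1/2)*36))) = -(-50 - 30*18 + 5*18**2 + 105/18) = -(-50 - 540 + 5*324 + 105*(1/18)) = -(-50 - 540 + 1620 + 35/6) = -1*6215/6 = -6215/6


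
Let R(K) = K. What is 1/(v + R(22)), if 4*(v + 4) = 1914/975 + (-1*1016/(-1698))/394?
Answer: 54357225/1005127541 ≈ 0.054080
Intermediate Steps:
v = -190731409/54357225 (v = -4 + (1914/975 + (-1*1016/(-1698))/394)/4 = -4 + (1914*(1/975) - 1016*(-1/1698)*(1/394))/4 = -4 + (638/325 + (508/849)*(1/394))/4 = -4 + (638/325 + 254/167253)/4 = -4 + (¼)*(106789964/54357225) = -4 + 26697491/54357225 = -190731409/54357225 ≈ -3.5089)
1/(v + R(22)) = 1/(-190731409/54357225 + 22) = 1/(1005127541/54357225) = 54357225/1005127541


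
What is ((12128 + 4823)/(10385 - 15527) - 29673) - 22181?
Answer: -266650219/5142 ≈ -51857.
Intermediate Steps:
((12128 + 4823)/(10385 - 15527) - 29673) - 22181 = (16951/(-5142) - 29673) - 22181 = (16951*(-1/5142) - 29673) - 22181 = (-16951/5142 - 29673) - 22181 = -152595517/5142 - 22181 = -266650219/5142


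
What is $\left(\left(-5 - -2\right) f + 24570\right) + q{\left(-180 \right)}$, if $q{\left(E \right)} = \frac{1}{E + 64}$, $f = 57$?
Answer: $\frac{2830283}{116} \approx 24399.0$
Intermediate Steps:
$q{\left(E \right)} = \frac{1}{64 + E}$
$\left(\left(-5 - -2\right) f + 24570\right) + q{\left(-180 \right)} = \left(\left(-5 - -2\right) 57 + 24570\right) + \frac{1}{64 - 180} = \left(\left(-5 + 2\right) 57 + 24570\right) + \frac{1}{-116} = \left(\left(-3\right) 57 + 24570\right) - \frac{1}{116} = \left(-171 + 24570\right) - \frac{1}{116} = 24399 - \frac{1}{116} = \frac{2830283}{116}$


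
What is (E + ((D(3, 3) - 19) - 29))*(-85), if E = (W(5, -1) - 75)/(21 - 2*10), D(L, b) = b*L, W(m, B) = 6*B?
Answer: 10200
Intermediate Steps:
D(L, b) = L*b
E = -81 (E = (6*(-1) - 75)/(21 - 2*10) = (-6 - 75)/(21 - 20) = -81/1 = -81*1 = -81)
(E + ((D(3, 3) - 19) - 29))*(-85) = (-81 + ((3*3 - 19) - 29))*(-85) = (-81 + ((9 - 19) - 29))*(-85) = (-81 + (-10 - 29))*(-85) = (-81 - 39)*(-85) = -120*(-85) = 10200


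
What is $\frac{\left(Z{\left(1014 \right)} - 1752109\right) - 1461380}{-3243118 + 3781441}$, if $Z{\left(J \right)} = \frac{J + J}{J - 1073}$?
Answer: $- \frac{63199293}{10587019} \approx -5.9695$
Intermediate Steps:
$Z{\left(J \right)} = \frac{2 J}{-1073 + J}$
$\frac{\left(Z{\left(1014 \right)} - 1752109\right) - 1461380}{-3243118 + 3781441} = \frac{\left(2 \cdot 1014 \frac{1}{-1073 + 1014} - 1752109\right) - 1461380}{-3243118 + 3781441} = \frac{\left(2 \cdot 1014 \frac{1}{-59} - 1752109\right) - 1461380}{538323} = \left(\left(2 \cdot 1014 \left(- \frac{1}{59}\right) - 1752109\right) - 1461380\right) \frac{1}{538323} = \left(\left(- \frac{2028}{59} - 1752109\right) - 1461380\right) \frac{1}{538323} = \left(- \frac{103376459}{59} - 1461380\right) \frac{1}{538323} = \left(- \frac{189597879}{59}\right) \frac{1}{538323} = - \frac{63199293}{10587019}$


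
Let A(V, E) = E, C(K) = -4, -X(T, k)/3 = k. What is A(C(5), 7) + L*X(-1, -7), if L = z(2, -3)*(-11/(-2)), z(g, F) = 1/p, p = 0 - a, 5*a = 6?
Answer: -357/4 ≈ -89.250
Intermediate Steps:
a = 6/5 (a = (⅕)*6 = 6/5 ≈ 1.2000)
X(T, k) = -3*k
p = -6/5 (p = 0 - 1*6/5 = 0 - 6/5 = -6/5 ≈ -1.2000)
z(g, F) = -⅚ (z(g, F) = 1/(-6/5) = -⅚)
L = -55/12 (L = -(-55)/(6*(-2)) = -(-55)*(-1)/(6*2) = -⅚*11/2 = -55/12 ≈ -4.5833)
A(C(5), 7) + L*X(-1, -7) = 7 - (-55)*(-7)/4 = 7 - 55/12*21 = 7 - 385/4 = -357/4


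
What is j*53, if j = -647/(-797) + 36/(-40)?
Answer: -37259/7970 ≈ -4.6749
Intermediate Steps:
j = -703/7970 (j = -647*(-1/797) + 36*(-1/40) = 647/797 - 9/10 = -703/7970 ≈ -0.088206)
j*53 = -703/7970*53 = -37259/7970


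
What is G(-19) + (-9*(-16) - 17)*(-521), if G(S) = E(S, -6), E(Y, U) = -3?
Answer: -66170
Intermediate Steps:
G(S) = -3
G(-19) + (-9*(-16) - 17)*(-521) = -3 + (-9*(-16) - 17)*(-521) = -3 + (144 - 17)*(-521) = -3 + 127*(-521) = -3 - 66167 = -66170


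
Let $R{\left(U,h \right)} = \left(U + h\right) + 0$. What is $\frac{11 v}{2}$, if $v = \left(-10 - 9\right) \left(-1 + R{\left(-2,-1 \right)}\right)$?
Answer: $418$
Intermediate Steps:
$R{\left(U,h \right)} = U + h$
$v = 76$ ($v = \left(-10 - 9\right) \left(-1 - 3\right) = - 19 \left(-1 - 3\right) = \left(-19\right) \left(-4\right) = 76$)
$\frac{11 v}{2} = \frac{11 \cdot 76}{2} = 836 \cdot \frac{1}{2} = 418$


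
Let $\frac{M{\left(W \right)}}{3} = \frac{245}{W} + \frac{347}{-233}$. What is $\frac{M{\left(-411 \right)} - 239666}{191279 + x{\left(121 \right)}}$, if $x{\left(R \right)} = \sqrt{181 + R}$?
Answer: $- \frac{1463394926094552}{1167914552460419} + \frac{7650578088 \sqrt{302}}{1167914552460419} \approx -1.2529$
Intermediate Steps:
$M{\left(W \right)} = - \frac{1041}{233} + \frac{735}{W}$ ($M{\left(W \right)} = 3 \left(\frac{245}{W} + \frac{347}{-233}\right) = 3 \left(\frac{245}{W} + 347 \left(- \frac{1}{233}\right)\right) = 3 \left(\frac{245}{W} - \frac{347}{233}\right) = 3 \left(- \frac{347}{233} + \frac{245}{W}\right) = - \frac{1041}{233} + \frac{735}{W}$)
$\frac{M{\left(-411 \right)} - 239666}{191279 + x{\left(121 \right)}} = \frac{\left(- \frac{1041}{233} + \frac{735}{-411}\right) - 239666}{191279 + \sqrt{181 + 121}} = \frac{\left(- \frac{1041}{233} + 735 \left(- \frac{1}{411}\right)\right) - 239666}{191279 + \sqrt{302}} = \frac{\left(- \frac{1041}{233} - \frac{245}{137}\right) - 239666}{191279 + \sqrt{302}} = \frac{- \frac{199702}{31921} - 239666}{191279 + \sqrt{302}} = - \frac{7650578088}{31921 \left(191279 + \sqrt{302}\right)}$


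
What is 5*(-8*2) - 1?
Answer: -81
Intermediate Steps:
5*(-8*2) - 1 = 5*(-16) - 1 = -80 - 1 = -81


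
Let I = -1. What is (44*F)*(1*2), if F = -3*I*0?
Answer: 0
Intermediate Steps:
F = 0 (F = -3*(-1)*0 = 3*0 = 0)
(44*F)*(1*2) = (44*0)*(1*2) = 0*2 = 0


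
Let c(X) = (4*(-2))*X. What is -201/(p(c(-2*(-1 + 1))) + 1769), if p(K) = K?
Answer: -201/1769 ≈ -0.11362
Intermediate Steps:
c(X) = -8*X
-201/(p(c(-2*(-1 + 1))) + 1769) = -201/(-(-16)*(-1 + 1) + 1769) = -201/(-(-16)*0 + 1769) = -201/(-8*0 + 1769) = -201/(0 + 1769) = -201/1769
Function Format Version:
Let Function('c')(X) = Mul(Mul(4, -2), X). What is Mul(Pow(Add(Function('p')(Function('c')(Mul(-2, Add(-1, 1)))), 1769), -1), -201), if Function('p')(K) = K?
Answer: Rational(-201, 1769) ≈ -0.11362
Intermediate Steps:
Function('c')(X) = Mul(-8, X)
Mul(Pow(Add(Function('p')(Function('c')(Mul(-2, Add(-1, 1)))), 1769), -1), -201) = Mul(Pow(Add(Mul(-8, Mul(-2, Add(-1, 1))), 1769), -1), -201) = Mul(Pow(Add(Mul(-8, Mul(-2, 0)), 1769), -1), -201) = Mul(Pow(Add(Mul(-8, 0), 1769), -1), -201) = Mul(Pow(Add(0, 1769), -1), -201) = Mul(Pow(1769, -1), -201) = Mul(Rational(1, 1769), -201) = Rational(-201, 1769)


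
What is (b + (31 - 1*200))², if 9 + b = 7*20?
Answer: 1444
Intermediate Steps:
b = 131 (b = -9 + 7*20 = -9 + 140 = 131)
(b + (31 - 1*200))² = (131 + (31 - 1*200))² = (131 + (31 - 200))² = (131 - 169)² = (-38)² = 1444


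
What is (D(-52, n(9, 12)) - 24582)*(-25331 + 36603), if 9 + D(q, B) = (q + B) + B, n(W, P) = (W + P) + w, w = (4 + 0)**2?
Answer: -276941768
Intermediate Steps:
w = 16 (w = 4**2 = 16)
n(W, P) = 16 + P + W (n(W, P) = (W + P) + 16 = (P + W) + 16 = 16 + P + W)
D(q, B) = -9 + q + 2*B (D(q, B) = -9 + ((q + B) + B) = -9 + ((B + q) + B) = -9 + (q + 2*B) = -9 + q + 2*B)
(D(-52, n(9, 12)) - 24582)*(-25331 + 36603) = ((-9 - 52 + 2*(16 + 12 + 9)) - 24582)*(-25331 + 36603) = ((-9 - 52 + 2*37) - 24582)*11272 = ((-9 - 52 + 74) - 24582)*11272 = (13 - 24582)*11272 = -24569*11272 = -276941768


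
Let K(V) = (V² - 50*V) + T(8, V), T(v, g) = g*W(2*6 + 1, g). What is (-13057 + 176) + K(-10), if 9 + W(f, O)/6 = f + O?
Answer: -11921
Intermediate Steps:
W(f, O) = -54 + 6*O + 6*f (W(f, O) = -54 + 6*(f + O) = -54 + 6*(O + f) = -54 + (6*O + 6*f) = -54 + 6*O + 6*f)
T(v, g) = g*(24 + 6*g) (T(v, g) = g*(-54 + 6*g + 6*(2*6 + 1)) = g*(-54 + 6*g + 6*(12 + 1)) = g*(-54 + 6*g + 6*13) = g*(-54 + 6*g + 78) = g*(24 + 6*g))
K(V) = V² - 50*V + 6*V*(4 + V) (K(V) = (V² - 50*V) + 6*V*(4 + V) = V² - 50*V + 6*V*(4 + V))
(-13057 + 176) + K(-10) = (-13057 + 176) - 10*(-26 + 7*(-10)) = -12881 - 10*(-26 - 70) = -12881 - 10*(-96) = -12881 + 960 = -11921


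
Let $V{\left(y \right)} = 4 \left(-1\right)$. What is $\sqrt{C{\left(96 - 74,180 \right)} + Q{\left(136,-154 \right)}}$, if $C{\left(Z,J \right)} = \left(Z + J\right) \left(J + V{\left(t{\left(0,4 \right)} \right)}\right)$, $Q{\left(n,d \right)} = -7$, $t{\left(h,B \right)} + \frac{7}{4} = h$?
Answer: $\sqrt{35545} \approx 188.53$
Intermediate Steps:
$t{\left(h,B \right)} = - \frac{7}{4} + h$
$V{\left(y \right)} = -4$
$C{\left(Z,J \right)} = \left(-4 + J\right) \left(J + Z\right)$ ($C{\left(Z,J \right)} = \left(Z + J\right) \left(J - 4\right) = \left(J + Z\right) \left(-4 + J\right) = \left(-4 + J\right) \left(J + Z\right)$)
$\sqrt{C{\left(96 - 74,180 \right)} + Q{\left(136,-154 \right)}} = \sqrt{\left(180^{2} - 720 - 4 \left(96 - 74\right) + 180 \left(96 - 74\right)\right) - 7} = \sqrt{\left(32400 - 720 - 4 \left(96 - 74\right) + 180 \left(96 - 74\right)\right) - 7} = \sqrt{\left(32400 - 720 - 88 + 180 \cdot 22\right) - 7} = \sqrt{\left(32400 - 720 - 88 + 3960\right) - 7} = \sqrt{35552 - 7} = \sqrt{35545}$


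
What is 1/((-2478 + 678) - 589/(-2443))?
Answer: -2443/4396811 ≈ -0.00055563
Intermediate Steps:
1/((-2478 + 678) - 589/(-2443)) = 1/(-1800 - 589*(-1/2443)) = 1/(-1800 + 589/2443) = 1/(-4396811/2443) = -2443/4396811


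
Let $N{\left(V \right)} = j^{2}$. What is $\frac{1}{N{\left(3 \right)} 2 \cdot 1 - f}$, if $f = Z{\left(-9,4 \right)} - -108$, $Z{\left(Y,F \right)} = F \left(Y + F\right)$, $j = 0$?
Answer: $- \frac{1}{88} \approx -0.011364$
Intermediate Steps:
$N{\left(V \right)} = 0$ ($N{\left(V \right)} = 0^{2} = 0$)
$Z{\left(Y,F \right)} = F \left(F + Y\right)$
$f = 88$ ($f = 4 \left(4 - 9\right) - -108 = 4 \left(-5\right) + 108 = -20 + 108 = 88$)
$\frac{1}{N{\left(3 \right)} 2 \cdot 1 - f} = \frac{1}{0 \cdot 2 \cdot 1 - 88} = \frac{1}{0 \cdot 1 - 88} = \frac{1}{0 - 88} = \frac{1}{-88} = - \frac{1}{88}$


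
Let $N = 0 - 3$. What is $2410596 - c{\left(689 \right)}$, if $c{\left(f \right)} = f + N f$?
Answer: $2411974$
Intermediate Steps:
$N = -3$ ($N = 0 - 3 = -3$)
$c{\left(f \right)} = - 2 f$ ($c{\left(f \right)} = f - 3 f = - 2 f$)
$2410596 - c{\left(689 \right)} = 2410596 - \left(-2\right) 689 = 2410596 - -1378 = 2410596 + 1378 = 2411974$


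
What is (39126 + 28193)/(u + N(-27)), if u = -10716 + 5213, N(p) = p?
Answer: -9617/790 ≈ -12.173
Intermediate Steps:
u = -5503
(39126 + 28193)/(u + N(-27)) = (39126 + 28193)/(-5503 - 27) = 67319/(-5530) = 67319*(-1/5530) = -9617/790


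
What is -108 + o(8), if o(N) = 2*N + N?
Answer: -84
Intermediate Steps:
o(N) = 3*N
-108 + o(8) = -108 + 3*8 = -108 + 24 = -84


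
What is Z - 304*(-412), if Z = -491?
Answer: 124757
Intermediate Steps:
Z - 304*(-412) = -491 - 304*(-412) = -491 + 125248 = 124757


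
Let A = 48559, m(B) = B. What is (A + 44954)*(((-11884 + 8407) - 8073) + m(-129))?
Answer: -1092138327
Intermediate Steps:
(A + 44954)*(((-11884 + 8407) - 8073) + m(-129)) = (48559 + 44954)*(((-11884 + 8407) - 8073) - 129) = 93513*((-3477 - 8073) - 129) = 93513*(-11550 - 129) = 93513*(-11679) = -1092138327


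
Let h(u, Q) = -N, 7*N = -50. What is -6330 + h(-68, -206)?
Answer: -44260/7 ≈ -6322.9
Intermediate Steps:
N = -50/7 (N = (⅐)*(-50) = -50/7 ≈ -7.1429)
h(u, Q) = 50/7 (h(u, Q) = -1*(-50/7) = 50/7)
-6330 + h(-68, -206) = -6330 + 50/7 = -44260/7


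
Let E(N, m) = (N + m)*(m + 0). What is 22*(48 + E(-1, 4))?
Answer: 1320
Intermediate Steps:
E(N, m) = m*(N + m) (E(N, m) = (N + m)*m = m*(N + m))
22*(48 + E(-1, 4)) = 22*(48 + 4*(-1 + 4)) = 22*(48 + 4*3) = 22*(48 + 12) = 22*60 = 1320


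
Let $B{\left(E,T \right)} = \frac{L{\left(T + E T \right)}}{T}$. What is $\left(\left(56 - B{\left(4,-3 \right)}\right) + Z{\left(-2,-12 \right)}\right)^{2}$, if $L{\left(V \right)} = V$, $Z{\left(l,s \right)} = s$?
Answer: $1521$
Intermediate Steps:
$B{\left(E,T \right)} = \frac{T + E T}{T}$
$\left(\left(56 - B{\left(4,-3 \right)}\right) + Z{\left(-2,-12 \right)}\right)^{2} = \left(\left(56 - \left(1 + 4\right)\right) - 12\right)^{2} = \left(\left(56 - 5\right) - 12\right)^{2} = \left(51 - 12\right)^{2} = 39^{2} = 1521$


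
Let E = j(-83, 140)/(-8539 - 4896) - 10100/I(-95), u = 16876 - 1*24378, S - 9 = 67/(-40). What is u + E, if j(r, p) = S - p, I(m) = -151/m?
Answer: -1124402293443/81147400 ≈ -13856.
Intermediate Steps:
S = 293/40 (S = 9 + 67/(-40) = 9 + 67*(-1/40) = 9 - 67/40 = 293/40 ≈ 7.3250)
u = -7502 (u = 16876 - 24378 = -7502)
j(r, p) = 293/40 - p
E = -515634498643/81147400 (E = (293/40 - 1*140)/(-8539 - 4896) - 10100/((-151/(-95))) = (293/40 - 140)/(-13435) - 10100/((-151*(-1/95))) = -5307/40*(-1/13435) - 10100/151/95 = 5307/537400 - 10100*95/151 = 5307/537400 - 959500/151 = -515634498643/81147400 ≈ -6354.3)
u + E = -7502 - 515634498643/81147400 = -1124402293443/81147400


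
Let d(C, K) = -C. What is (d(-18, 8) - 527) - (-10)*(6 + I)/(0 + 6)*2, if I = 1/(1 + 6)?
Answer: -10259/21 ≈ -488.52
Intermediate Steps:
I = 1/7 ≈ 0.14286
(d(-18, 8) - 527) - (-10)*(6 + I)/(0 + 6)*2 = (-1*(-18) - 527) - (-10)*(6 + 1/7)/(0 + 6)*2 = (18 - 527) - (-10)*(43/7)/6*2 = -509 - (-10)*(43/7)*(1/6)*2 = -509 - (-10)*43/42*2 = -509 - 5*(-43/21)*2 = -509 + (215/21)*2 = -509 + 430/21 = -10259/21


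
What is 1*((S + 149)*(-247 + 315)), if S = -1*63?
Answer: 5848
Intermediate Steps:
S = -63
1*((S + 149)*(-247 + 315)) = 1*((-63 + 149)*(-247 + 315)) = 1*(86*68) = 1*5848 = 5848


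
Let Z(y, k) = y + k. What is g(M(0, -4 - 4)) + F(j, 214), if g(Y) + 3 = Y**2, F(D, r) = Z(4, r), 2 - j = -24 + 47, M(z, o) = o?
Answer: 279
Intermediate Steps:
j = -21 (j = 2 - (-24 + 47) = 2 - 1*23 = 2 - 23 = -21)
Z(y, k) = k + y
F(D, r) = 4 + r (F(D, r) = r + 4 = 4 + r)
g(Y) = -3 + Y**2
g(M(0, -4 - 4)) + F(j, 214) = (-3 + (-4 - 4)**2) + (4 + 214) = (-3 + (-8)**2) + 218 = (-3 + 64) + 218 = 61 + 218 = 279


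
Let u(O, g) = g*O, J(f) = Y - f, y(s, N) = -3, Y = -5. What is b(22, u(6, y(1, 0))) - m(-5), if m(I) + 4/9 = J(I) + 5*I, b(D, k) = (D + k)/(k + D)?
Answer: 238/9 ≈ 26.444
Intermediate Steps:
J(f) = -5 - f
u(O, g) = O*g
b(D, k) = 1 (b(D, k) = (D + k)/(D + k) = 1)
m(I) = -49/9 + 4*I (m(I) = -4/9 + ((-5 - I) + 5*I) = -4/9 + (-5 + 4*I) = -49/9 + 4*I)
b(22, u(6, y(1, 0))) - m(-5) = 1 - (-49/9 + 4*(-5)) = 1 - (-49/9 - 20) = 1 - 1*(-229/9) = 1 + 229/9 = 238/9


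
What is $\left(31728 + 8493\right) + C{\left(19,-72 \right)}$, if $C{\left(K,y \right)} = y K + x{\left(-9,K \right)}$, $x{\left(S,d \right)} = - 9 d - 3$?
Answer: $38679$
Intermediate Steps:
$x{\left(S,d \right)} = -3 - 9 d$
$C{\left(K,y \right)} = -3 - 9 K + K y$ ($C{\left(K,y \right)} = y K - \left(3 + 9 K\right) = K y - \left(3 + 9 K\right) = -3 - 9 K + K y$)
$\left(31728 + 8493\right) + C{\left(19,-72 \right)} = \left(31728 + 8493\right) - 1542 = 40221 - 1542 = 38679$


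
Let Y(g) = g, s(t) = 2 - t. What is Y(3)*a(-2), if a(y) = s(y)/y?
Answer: -6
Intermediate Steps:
a(y) = (2 - y)/y
Y(3)*a(-2) = 3*((2 - 1*(-2))/(-2)) = 3*(-(2 + 2)/2) = 3*(-½*4) = 3*(-2) = -6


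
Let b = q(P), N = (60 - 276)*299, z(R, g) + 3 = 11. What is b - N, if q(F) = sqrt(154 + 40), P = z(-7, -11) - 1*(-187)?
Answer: 64584 + sqrt(194) ≈ 64598.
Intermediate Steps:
z(R, g) = 8 (z(R, g) = -3 + 11 = 8)
P = 195 (P = 8 - 1*(-187) = 8 + 187 = 195)
N = -64584 (N = -216*299 = -64584)
q(F) = sqrt(194)
b = sqrt(194) ≈ 13.928
b - N = sqrt(194) - 1*(-64584) = sqrt(194) + 64584 = 64584 + sqrt(194)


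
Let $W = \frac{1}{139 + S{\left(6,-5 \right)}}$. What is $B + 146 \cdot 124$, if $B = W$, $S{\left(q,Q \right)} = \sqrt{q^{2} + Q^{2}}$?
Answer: $\frac{348683179}{19260} - \frac{\sqrt{61}}{19260} \approx 18104.0$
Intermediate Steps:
$S{\left(q,Q \right)} = \sqrt{Q^{2} + q^{2}}$
$W = \frac{1}{139 + \sqrt{61}}$ ($W = \frac{1}{139 + \sqrt{\left(-5\right)^{2} + 6^{2}}} = \frac{1}{139 + \sqrt{25 + 36}} = \frac{1}{139 + \sqrt{61}} \approx 0.0068115$)
$B = \frac{139}{19260} - \frac{\sqrt{61}}{19260} \approx 0.0068115$
$B + 146 \cdot 124 = \left(\frac{139}{19260} - \frac{\sqrt{61}}{19260}\right) + 146 \cdot 124 = \left(\frac{139}{19260} - \frac{\sqrt{61}}{19260}\right) + 18104 = \frac{348683179}{19260} - \frac{\sqrt{61}}{19260}$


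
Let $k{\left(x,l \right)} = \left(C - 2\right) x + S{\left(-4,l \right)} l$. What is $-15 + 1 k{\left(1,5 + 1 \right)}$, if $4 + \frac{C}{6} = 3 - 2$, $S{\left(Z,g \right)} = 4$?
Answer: $-11$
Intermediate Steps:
$C = -18$ ($C = -24 + 6 \left(3 - 2\right) = -24 + 6 \cdot 1 = -24 + 6 = -18$)
$k{\left(x,l \right)} = - 20 x + 4 l$ ($k{\left(x,l \right)} = \left(-18 - 2\right) x + 4 l = - 20 x + 4 l$)
$-15 + 1 k{\left(1,5 + 1 \right)} = -15 + 1 \left(\left(-20\right) 1 + 4 \left(5 + 1\right)\right) = -15 + 1 \left(-20 + 4 \cdot 6\right) = -15 + 1 \left(-20 + 24\right) = -15 + 1 \cdot 4 = -15 + 4 = -11$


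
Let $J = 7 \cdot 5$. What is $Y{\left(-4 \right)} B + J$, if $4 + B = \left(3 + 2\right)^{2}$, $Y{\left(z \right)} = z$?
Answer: $-49$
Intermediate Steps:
$J = 35$
$B = 21$ ($B = -4 + \left(3 + 2\right)^{2} = -4 + 5^{2} = -4 + 25 = 21$)
$Y{\left(-4 \right)} B + J = \left(-4\right) 21 + 35 = -84 + 35 = -49$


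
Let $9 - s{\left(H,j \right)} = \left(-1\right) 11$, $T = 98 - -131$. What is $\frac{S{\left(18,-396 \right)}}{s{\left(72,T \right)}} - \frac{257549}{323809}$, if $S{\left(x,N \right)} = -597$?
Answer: $- \frac{198464953}{6476180} \approx -30.645$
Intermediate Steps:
$T = 229$ ($T = 98 + 131 = 229$)
$s{\left(H,j \right)} = 20$ ($s{\left(H,j \right)} = 9 - \left(-1\right) 11 = 9 - -11 = 9 + 11 = 20$)
$\frac{S{\left(18,-396 \right)}}{s{\left(72,T \right)}} - \frac{257549}{323809} = - \frac{597}{20} - \frac{257549}{323809} = - \frac{198464953}{6476180}$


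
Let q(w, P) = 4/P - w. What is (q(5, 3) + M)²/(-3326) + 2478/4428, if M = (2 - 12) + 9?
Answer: 226261/409098 ≈ 0.55307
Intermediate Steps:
q(w, P) = -w + 4/P
M = -1 (M = -10 + 9 = -1)
(q(5, 3) + M)²/(-3326) + 2478/4428 = ((-1*5 + 4/3) - 1)²/(-3326) + 2478/4428 = ((-5 + 4*(⅓)) - 1)²*(-1/3326) + 2478*(1/4428) = ((-5 + 4/3) - 1)²*(-1/3326) + 413/738 = (-11/3 - 1)²*(-1/3326) + 413/738 = (-14/3)²*(-1/3326) + 413/738 = (196/9)*(-1/3326) + 413/738 = -98/14967 + 413/738 = 226261/409098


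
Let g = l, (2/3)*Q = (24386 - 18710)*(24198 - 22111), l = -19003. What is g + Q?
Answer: 17749715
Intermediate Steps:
Q = 17768718 (Q = 3*((24386 - 18710)*(24198 - 22111))/2 = 3*(5676*2087)/2 = (3/2)*11845812 = 17768718)
g = -19003
g + Q = -19003 + 17768718 = 17749715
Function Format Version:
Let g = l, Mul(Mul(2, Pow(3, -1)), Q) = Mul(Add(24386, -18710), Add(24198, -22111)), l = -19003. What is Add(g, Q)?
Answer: 17749715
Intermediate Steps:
Q = 17768718 (Q = Mul(Rational(3, 2), Mul(Add(24386, -18710), Add(24198, -22111))) = Mul(Rational(3, 2), Mul(5676, 2087)) = Mul(Rational(3, 2), 11845812) = 17768718)
g = -19003
Add(g, Q) = Add(-19003, 17768718) = 17749715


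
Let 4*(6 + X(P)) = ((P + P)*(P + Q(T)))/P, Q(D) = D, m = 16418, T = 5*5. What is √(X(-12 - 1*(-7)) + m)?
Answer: √16422 ≈ 128.15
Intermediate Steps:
T = 25
X(P) = 13/2 + P/2 (X(P) = -6 + (((P + P)*(P + 25))/P)/4 = -6 + (((2*P)*(25 + P))/P)/4 = -6 + ((2*P*(25 + P))/P)/4 = -6 + (50 + 2*P)/4 = -6 + (25/2 + P/2) = 13/2 + P/2)
√(X(-12 - 1*(-7)) + m) = √((13/2 + (-12 - 1*(-7))/2) + 16418) = √((13/2 + (-12 + 7)/2) + 16418) = √((13/2 + (½)*(-5)) + 16418) = √((13/2 - 5/2) + 16418) = √(4 + 16418) = √16422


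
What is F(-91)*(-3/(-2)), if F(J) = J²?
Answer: 24843/2 ≈ 12422.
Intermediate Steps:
F(-91)*(-3/(-2)) = (-91)²*(-3/(-2)) = 8281*(-3*(-½)) = 8281*(3/2) = 24843/2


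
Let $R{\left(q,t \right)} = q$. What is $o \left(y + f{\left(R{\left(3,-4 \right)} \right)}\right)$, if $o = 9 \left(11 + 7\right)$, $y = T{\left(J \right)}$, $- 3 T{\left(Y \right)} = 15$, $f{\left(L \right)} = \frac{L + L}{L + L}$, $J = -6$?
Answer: $-648$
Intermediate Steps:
$f{\left(L \right)} = 1$ ($f{\left(L \right)} = \frac{2 L}{2 L} = 2 L \frac{1}{2 L} = 1$)
$T{\left(Y \right)} = -5$ ($T{\left(Y \right)} = \left(- \frac{1}{3}\right) 15 = -5$)
$y = -5$
$o = 162$ ($o = 9 \cdot 18 = 162$)
$o \left(y + f{\left(R{\left(3,-4 \right)} \right)}\right) = 162 \left(-5 + 1\right) = 162 \left(-4\right) = -648$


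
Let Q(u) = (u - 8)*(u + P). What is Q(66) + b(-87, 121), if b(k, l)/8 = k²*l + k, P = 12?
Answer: 7330620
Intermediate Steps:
b(k, l) = 8*k + 8*l*k² (b(k, l) = 8*(k²*l + k) = 8*(l*k² + k) = 8*(k + l*k²) = 8*k + 8*l*k²)
Q(u) = (-8 + u)*(12 + u) (Q(u) = (u - 8)*(u + 12) = (-8 + u)*(12 + u))
Q(66) + b(-87, 121) = (-96 + 66² + 4*66) + 8*(-87)*(1 - 87*121) = (-96 + 4356 + 264) + 8*(-87)*(1 - 10527) = 4524 + 8*(-87)*(-10526) = 4524 + 7326096 = 7330620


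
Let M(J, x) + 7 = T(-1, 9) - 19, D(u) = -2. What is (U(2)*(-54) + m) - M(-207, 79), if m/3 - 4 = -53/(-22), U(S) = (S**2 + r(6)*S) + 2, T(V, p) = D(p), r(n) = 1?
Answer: -8465/22 ≈ -384.77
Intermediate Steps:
T(V, p) = -2
M(J, x) = -28 (M(J, x) = -7 + (-2 - 19) = -7 - 21 = -28)
U(S) = 2 + S + S**2 (U(S) = (S**2 + 1*S) + 2 = (S**2 + S) + 2 = (S + S**2) + 2 = 2 + S + S**2)
m = 423/22 (m = 12 + 3*(-53/(-22)) = 12 + 3*(-53*(-1/22)) = 12 + 3*(53/22) = 12 + 159/22 = 423/22 ≈ 19.227)
(U(2)*(-54) + m) - M(-207, 79) = ((2 + 2 + 2**2)*(-54) + 423/22) - 1*(-28) = ((2 + 2 + 4)*(-54) + 423/22) + 28 = (8*(-54) + 423/22) + 28 = (-432 + 423/22) + 28 = -9081/22 + 28 = -8465/22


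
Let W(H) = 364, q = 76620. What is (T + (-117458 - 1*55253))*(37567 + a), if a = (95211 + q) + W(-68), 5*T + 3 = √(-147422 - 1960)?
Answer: -181141653196/5 + 629286*I*√16598/5 ≈ -3.6228e+10 + 1.6215e+7*I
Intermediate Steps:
T = -⅗ + 3*I*√16598/5 (T = -⅗ + √(-147422 - 1960)/5 = -⅗ + √(-149382)/5 = -⅗ + (3*I*√16598)/5 = -⅗ + 3*I*√16598/5 ≈ -0.6 + 77.3*I)
a = 172195 (a = (95211 + 76620) + 364 = 171831 + 364 = 172195)
(T + (-117458 - 1*55253))*(37567 + a) = ((-⅗ + 3*I*√16598/5) + (-117458 - 1*55253))*(37567 + 172195) = ((-⅗ + 3*I*√16598/5) + (-117458 - 55253))*209762 = ((-⅗ + 3*I*√16598/5) - 172711)*209762 = (-863558/5 + 3*I*√16598/5)*209762 = -181141653196/5 + 629286*I*√16598/5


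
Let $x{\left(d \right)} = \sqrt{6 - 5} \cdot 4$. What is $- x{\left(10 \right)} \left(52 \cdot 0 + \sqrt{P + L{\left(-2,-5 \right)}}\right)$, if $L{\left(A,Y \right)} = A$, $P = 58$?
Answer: $- 8 \sqrt{14} \approx -29.933$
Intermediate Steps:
$x{\left(d \right)} = 4$ ($x{\left(d \right)} = \sqrt{1} \cdot 4 = 1 \cdot 4 = 4$)
$- x{\left(10 \right)} \left(52 \cdot 0 + \sqrt{P + L{\left(-2,-5 \right)}}\right) = - 4 \left(52 \cdot 0 + \sqrt{58 - 2}\right) = - 4 \left(0 + \sqrt{56}\right) = - 4 \left(0 + 2 \sqrt{14}\right) = - 4 \cdot 2 \sqrt{14} = - 8 \sqrt{14}$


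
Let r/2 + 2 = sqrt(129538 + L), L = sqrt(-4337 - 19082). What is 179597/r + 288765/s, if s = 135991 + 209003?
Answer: 96255/114998 - 179597/(4 - 2*sqrt(129538 + I*sqrt(23419))) ≈ 251.73 - 0.14903*I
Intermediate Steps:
L = I*sqrt(23419) (L = sqrt(-23419) = I*sqrt(23419) ≈ 153.03*I)
r = -4 + 2*sqrt(129538 + I*sqrt(23419)) ≈ 715.83 + 0.42519*I
s = 344994
179597/r + 288765/s = 179597/(-4 + 2*sqrt(129538 + I*sqrt(23419))) + 288765/344994 = 179597/(-4 + 2*sqrt(129538 + I*sqrt(23419))) + 288765*(1/344994) = 179597/(-4 + 2*sqrt(129538 + I*sqrt(23419))) + 96255/114998 = 96255/114998 + 179597/(-4 + 2*sqrt(129538 + I*sqrt(23419)))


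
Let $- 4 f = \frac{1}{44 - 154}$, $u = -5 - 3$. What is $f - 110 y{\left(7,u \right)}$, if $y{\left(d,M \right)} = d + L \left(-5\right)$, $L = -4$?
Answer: $- \frac{1306799}{440} \approx -2970.0$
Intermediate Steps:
$u = -8$
$y{\left(d,M \right)} = 20 + d$ ($y{\left(d,M \right)} = d - -20 = d + 20 = 20 + d$)
$f = \frac{1}{440}$ ($f = - \frac{1}{4 \left(44 - 154\right)} = - \frac{1}{4 \left(-110\right)} = \left(- \frac{1}{4}\right) \left(- \frac{1}{110}\right) = \frac{1}{440} \approx 0.0022727$)
$f - 110 y{\left(7,u \right)} = \frac{1}{440} - 110 \left(20 + 7\right) = \frac{1}{440} - 2970 = - \frac{1306799}{440}$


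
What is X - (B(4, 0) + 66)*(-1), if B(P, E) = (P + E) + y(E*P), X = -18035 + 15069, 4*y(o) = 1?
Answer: -11583/4 ≈ -2895.8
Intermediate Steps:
y(o) = 1/4 (y(o) = (1/4)*1 = 1/4)
X = -2966
B(P, E) = 1/4 + E + P (B(P, E) = (P + E) + 1/4 = (E + P) + 1/4 = 1/4 + E + P)
X - (B(4, 0) + 66)*(-1) = -2966 - ((1/4 + 0 + 4) + 66)*(-1) = -2966 - (17/4 + 66)*(-1) = -2966 - 281*(-1)/4 = -2966 - 1*(-281/4) = -2966 + 281/4 = -11583/4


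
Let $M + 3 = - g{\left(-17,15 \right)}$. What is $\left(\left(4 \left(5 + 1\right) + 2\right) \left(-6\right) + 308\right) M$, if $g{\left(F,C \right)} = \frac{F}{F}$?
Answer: $-608$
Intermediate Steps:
$g{\left(F,C \right)} = 1$
$M = -4$ ($M = -3 - 1 = -4$)
$\left(\left(4 \left(5 + 1\right) + 2\right) \left(-6\right) + 308\right) M = \left(\left(4 \left(5 + 1\right) + 2\right) \left(-6\right) + 308\right) \left(-4\right) = \left(\left(4 \cdot 6 + 2\right) \left(-6\right) + 308\right) \left(-4\right) = \left(\left(24 + 2\right) \left(-6\right) + 308\right) \left(-4\right) = \left(26 \left(-6\right) + 308\right) \left(-4\right) = \left(-156 + 308\right) \left(-4\right) = 152 \left(-4\right) = -608$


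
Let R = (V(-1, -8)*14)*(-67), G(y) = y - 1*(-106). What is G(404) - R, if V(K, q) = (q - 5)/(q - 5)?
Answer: 1448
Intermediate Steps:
V(K, q) = 1 (V(K, q) = (-5 + q)/(-5 + q) = 1)
G(y) = 106 + y (G(y) = y + 106 = 106 + y)
R = -938 (R = (1*14)*(-67) = 14*(-67) = -938)
G(404) - R = (106 + 404) - 1*(-938) = 510 + 938 = 1448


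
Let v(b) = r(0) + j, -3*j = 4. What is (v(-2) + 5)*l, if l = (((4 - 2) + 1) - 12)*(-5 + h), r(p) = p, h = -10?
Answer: 495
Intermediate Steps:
j = -4/3 (j = -1/3*4 = -4/3 ≈ -1.3333)
v(b) = -4/3 (v(b) = 0 - 4/3 = -4/3)
l = 135 (l = (((4 - 2) + 1) - 12)*(-5 - 10) = ((2 + 1) - 12)*(-15) = (3 - 12)*(-15) = -9*(-15) = 135)
(v(-2) + 5)*l = (-4/3 + 5)*135 = (11/3)*135 = 495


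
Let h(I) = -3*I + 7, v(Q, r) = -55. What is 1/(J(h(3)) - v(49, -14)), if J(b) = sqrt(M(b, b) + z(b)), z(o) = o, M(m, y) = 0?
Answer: 55/3027 - I*sqrt(2)/3027 ≈ 0.01817 - 0.0004672*I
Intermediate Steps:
h(I) = 7 - 3*I
J(b) = sqrt(b) (J(b) = sqrt(0 + b) = sqrt(b))
1/(J(h(3)) - v(49, -14)) = 1/(sqrt(7 - 3*3) - 1*(-55)) = 1/(sqrt(7 - 9) + 55) = 1/(sqrt(-2) + 55) = 1/(I*sqrt(2) + 55) = 1/(55 + I*sqrt(2))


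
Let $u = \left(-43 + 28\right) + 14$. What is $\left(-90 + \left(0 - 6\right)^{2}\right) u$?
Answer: $54$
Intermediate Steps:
$u = -1$ ($u = -15 + 14 = -1$)
$\left(-90 + \left(0 - 6\right)^{2}\right) u = \left(-90 + \left(0 - 6\right)^{2}\right) \left(-1\right) = \left(-90 + \left(-6\right)^{2}\right) \left(-1\right) = \left(-90 + 36\right) \left(-1\right) = \left(-54\right) \left(-1\right) = 54$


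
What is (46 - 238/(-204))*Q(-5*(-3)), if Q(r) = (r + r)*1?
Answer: 1415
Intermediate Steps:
Q(r) = 2*r (Q(r) = (2*r)*1 = 2*r)
(46 - 238/(-204))*Q(-5*(-3)) = (46 - 238/(-204))*(2*(-5*(-3))) = (46 - 238*(-1/204))*(2*15) = (46 + 7/6)*30 = (283/6)*30 = 1415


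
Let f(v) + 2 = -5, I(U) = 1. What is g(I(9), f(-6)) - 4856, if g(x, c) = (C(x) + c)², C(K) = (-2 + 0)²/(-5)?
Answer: -119879/25 ≈ -4795.2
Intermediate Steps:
C(K) = -⅘ (C(K) = (-2)²*(-⅕) = 4*(-⅕) = -⅘)
f(v) = -7 (f(v) = -2 - 5 = -7)
g(x, c) = (-⅘ + c)²
g(I(9), f(-6)) - 4856 = (-4 + 5*(-7))²/25 - 4856 = (-4 - 35)²/25 - 4856 = (1/25)*(-39)² - 4856 = (1/25)*1521 - 4856 = 1521/25 - 4856 = -119879/25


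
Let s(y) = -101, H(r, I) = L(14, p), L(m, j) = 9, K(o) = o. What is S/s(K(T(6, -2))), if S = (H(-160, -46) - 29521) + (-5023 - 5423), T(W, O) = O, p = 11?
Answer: 39958/101 ≈ 395.62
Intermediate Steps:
H(r, I) = 9
S = -39958 (S = (9 - 29521) + (-5023 - 5423) = -29512 - 10446 = -39958)
S/s(K(T(6, -2))) = -39958/(-101) = -39958*(-1/101) = 39958/101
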